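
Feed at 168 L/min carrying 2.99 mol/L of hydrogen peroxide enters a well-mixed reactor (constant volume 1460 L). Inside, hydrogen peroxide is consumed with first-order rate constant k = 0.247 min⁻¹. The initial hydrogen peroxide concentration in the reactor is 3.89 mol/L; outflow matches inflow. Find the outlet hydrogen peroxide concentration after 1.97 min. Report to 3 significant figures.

V dC/dt = Q(C_in − C) − k V C.
dC/dt = (Q/V) C_in − (Q/V + k) C; effective rate a = Q/V + k = 0.11507 + 0.247 = 0.36207 min⁻¹.
C_ss = Q C_in/(Q + kV) = 0.95025 mol/L; C(t) = C_ss + (C₀ − C_ss) e^(−a t).
C(1.97) = 0.95025 + (2.9398)·e^(−0.36207·1.97) = 0.95025 + (2.9398)·0.49004 = 2.3908 mol/L.

2.39 mol/L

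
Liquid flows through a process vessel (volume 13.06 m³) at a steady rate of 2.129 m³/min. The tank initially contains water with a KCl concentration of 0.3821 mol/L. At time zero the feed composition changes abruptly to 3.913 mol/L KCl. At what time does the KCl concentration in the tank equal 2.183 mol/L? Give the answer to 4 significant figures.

4.376 min

Mass balance on the solute (V constant): V dC/dt = Q(C_in − C), so τ = V/Q = 6.13434 min.
C(t) = C_in + (C₀ − C_in) e^(−t/τ). Set C = 2.183 and solve for t:
e^(−t/τ) = (C − C_in)/(C₀ − C_in) = (2.183 − 3.913)/(0.3821 − 3.913) = 0.489960
t = −τ ln(…) = 6.13434 × 0.713431 = 4.37643 min.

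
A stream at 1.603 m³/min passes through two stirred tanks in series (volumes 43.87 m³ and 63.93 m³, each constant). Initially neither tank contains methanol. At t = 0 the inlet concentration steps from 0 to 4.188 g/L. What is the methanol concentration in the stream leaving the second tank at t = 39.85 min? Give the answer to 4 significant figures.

Species balance on tank i: dCᵢ/dt = (Cᵢ₋₁ − Cᵢ)/τᵢ with τᵢ = Vᵢ/Q.
τ₁ = 43.87/1.603 = 27.3674 min; τ₂ = 63.93/1.603 = 39.8815 min.
Tank 1: C₁ = C_in(1 − e^(−t/τ₁)). Tank 2 (τ₁ ≠ τ₂): C₂ = C_in[1 − (τ₁ e^(−t/τ₁) − τ₂ e^(−t/τ₂))/(τ₁ − τ₂)].
At t = 39.85: e^(−t/τ₁) = 0.233141, e^(−t/τ₂) = 0.368170.
C₂ = 4.188·[1 − (27.3674·0.233141 − 39.8815·0.368170)/(-12.5140)] = 4.188·0.336531 = 1.40939 g/L.

1.409 g/L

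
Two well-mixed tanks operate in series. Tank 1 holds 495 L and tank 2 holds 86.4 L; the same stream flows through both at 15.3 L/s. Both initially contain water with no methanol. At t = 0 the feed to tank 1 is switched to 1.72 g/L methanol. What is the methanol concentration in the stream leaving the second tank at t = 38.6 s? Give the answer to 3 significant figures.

1.09 g/L

Each tank obeys Vᵢ dCᵢ/dt = Q(Cᵢ₋₁ − Cᵢ), so τᵢ = Vᵢ/Q.
τ₁ = 495/15.3 = 32.353 s; τ₂ = 86.4/15.3 = 5.6471 s.
Tank 1: C₁ = C_in(1 − e^(−t/τ₁)). Tank 2 (τ₁ ≠ τ₂): C₂ = C_in[1 − (τ₁ e^(−t/τ₁) − τ₂ e^(−t/τ₂))/(τ₁ − τ₂)].
At t = 38.6: e^(−t/τ₁) = 0.30328, e^(−t/τ₂) = 0.0010750.
C₂ = 1.72·[1 − (32.353·0.30328 − 5.6471·0.0010750)/(26.706)] = 1.72·0.63281 = 1.0884 g/L.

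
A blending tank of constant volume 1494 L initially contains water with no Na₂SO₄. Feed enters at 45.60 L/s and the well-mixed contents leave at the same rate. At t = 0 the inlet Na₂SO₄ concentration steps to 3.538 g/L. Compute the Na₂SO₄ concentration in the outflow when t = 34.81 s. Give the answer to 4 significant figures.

Mass balance on the solute (V constant): V dC/dt = Q(C_in − C).
Rewrite as dC/dt + C/τ = C_in/τ, τ = V/Q = 32.7632 s.
C approaches C_in exponentially: C(t) = C_in + (C₀ − C_in) e^(−t/τ).
C(34.81) = 3.538 + (0 − 3.538)·e^(−34.81/32.7632) = 3.538 + (-3.53800)·0.345600 = 2.31527 g/L.

2.315 g/L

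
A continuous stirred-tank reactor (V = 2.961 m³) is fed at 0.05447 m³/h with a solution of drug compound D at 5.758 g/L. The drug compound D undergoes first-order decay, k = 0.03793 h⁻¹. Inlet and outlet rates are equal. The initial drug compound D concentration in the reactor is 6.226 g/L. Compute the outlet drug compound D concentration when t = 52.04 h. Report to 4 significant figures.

2.112 g/L

Accumulation = in − out − consumed: V dC/dt = Q C_in − Q C − k V C.
dC/dt = (Q/V) C_in − (Q/V + k) C; effective rate a = Q/V + k = 0.0183958 + 0.03793 = 0.0563258 h⁻¹.
C_ss = Q C_in/(Q + kV) = 1.88054 g/L; C(t) = C_ss + (C₀ − C_ss) e^(−a t).
C(52.04) = 1.88054 + (4.34546)·e^(−0.0563258·52.04) = 1.88054 + (4.34546)·0.0533333 = 2.11230 g/L.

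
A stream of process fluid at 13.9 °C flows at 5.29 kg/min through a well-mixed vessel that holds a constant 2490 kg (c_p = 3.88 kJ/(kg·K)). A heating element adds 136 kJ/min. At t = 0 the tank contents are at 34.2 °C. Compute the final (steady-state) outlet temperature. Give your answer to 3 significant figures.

M c_p dT/dt = ṁ c_p (T_in − T) + Q̇.
At steady state dT/dt = 0 ⇒ T_ss = T_in + Q̇/(ṁ c_p) = 13.9 + 136/(5.29·3.88) = 20.526 °C.

20.5 °C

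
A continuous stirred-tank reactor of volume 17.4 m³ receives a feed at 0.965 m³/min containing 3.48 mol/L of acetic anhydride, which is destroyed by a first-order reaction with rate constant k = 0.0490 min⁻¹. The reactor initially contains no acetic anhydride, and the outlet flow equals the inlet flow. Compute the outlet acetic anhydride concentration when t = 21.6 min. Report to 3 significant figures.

1.65 mol/L

V dC/dt = Q(C_in − C) − k V C.
dC/dt = (Q/V) C_in − (Q/V + k) C; effective rate a = Q/V + k = 0.055460 + 0.0490 = 0.10446 min⁻¹.
C_ss = Q C_in/(Q + kV) = 1.8476 mol/L; C(t) = C_ss + (C₀ − C_ss) e^(−a t).
C(21.6) = 1.8476 + (-1.8476)·e^(−0.10446·21.6) = 1.8476 + (-1.8476)·0.10473 = 1.6541 mol/L.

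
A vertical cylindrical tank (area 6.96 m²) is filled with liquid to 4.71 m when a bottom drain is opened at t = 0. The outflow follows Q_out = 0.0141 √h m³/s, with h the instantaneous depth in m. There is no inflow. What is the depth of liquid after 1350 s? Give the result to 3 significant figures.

0.644 m

Mass balance (ρ constant): A dh/dt = −0.0141 √h.
Separate and integrate: 2(√h − √h₀) = −(0.0141/A) t.
√h = √4.71 − 0.0141·1350/(2·6.96) = 2.1703 − 1.3675 = 0.80280.
h = 0.80280² = 0.64448 m.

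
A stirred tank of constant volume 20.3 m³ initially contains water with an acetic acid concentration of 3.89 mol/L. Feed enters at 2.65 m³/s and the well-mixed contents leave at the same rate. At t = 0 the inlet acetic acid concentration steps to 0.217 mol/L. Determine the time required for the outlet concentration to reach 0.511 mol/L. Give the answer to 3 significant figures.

Species balance: V dC/dt = Q(C_in − C) ⇒ τ = V/Q = 7.6604 s.
C(t) = C_in + (C₀ − C_in) e^(−t/τ). Set C = 0.511 and solve for t:
e^(−t/τ) = (C − C_in)/(C₀ − C_in) = (0.511 − 0.217)/(3.89 − 0.217) = 0.080044
t = −τ ln(…) = 7.6604 × 2.5252 = 19.344 s.

19.3 s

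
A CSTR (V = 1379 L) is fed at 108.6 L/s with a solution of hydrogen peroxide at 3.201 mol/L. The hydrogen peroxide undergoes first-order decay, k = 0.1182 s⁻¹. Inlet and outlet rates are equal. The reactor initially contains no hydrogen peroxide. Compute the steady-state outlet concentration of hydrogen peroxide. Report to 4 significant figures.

V dC/dt = Q(C_in − C) − k V C.
At steady state: 0 = Q C_in − (Q + kV) C_ss, so C_ss = Q C_in/(Q + kV).
C_ss = 108.6·3.201/(108.6 + 0.1182·1379) = 347.629/271.598 = 1.27994 mol/L.

1.280 mol/L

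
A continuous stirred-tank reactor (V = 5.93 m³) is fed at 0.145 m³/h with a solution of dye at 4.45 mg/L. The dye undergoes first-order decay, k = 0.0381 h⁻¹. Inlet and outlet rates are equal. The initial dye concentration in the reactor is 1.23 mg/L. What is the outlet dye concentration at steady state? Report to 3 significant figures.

Species balance: V dC/dt = Q C_in − Q C − k V C.
Steady state (dC/dt = 0): C_ss = Q C_in/(Q + kV) = C_in/(1 + kV/Q).
C_ss = 0.145·4.45/(0.145 + 0.0381·5.93) = 0.64525/0.37093 = 1.7395 mg/L.

1.74 mg/L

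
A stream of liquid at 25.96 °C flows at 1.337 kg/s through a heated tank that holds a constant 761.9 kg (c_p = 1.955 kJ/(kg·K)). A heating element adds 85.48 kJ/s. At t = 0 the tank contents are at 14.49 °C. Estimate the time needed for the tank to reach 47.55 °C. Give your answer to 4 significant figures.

M c_p dT/dt = ṁ c_p (T_in − T) + Q̇.
τ = M/ṁ = 569.858 s; T_ss = T_in + Q̇/(ṁ c_p) = 58.6629 °C.
T(t) = T_ss + (T₀ − T_ss) e^(−t/τ). Set T = 47.55:
e^(−t/τ) = (47.55 − 58.6629)/(14.49 − 58.6629) = 0.251577
t = −569.858 · ln(0.251577) = 786.406 s.

786.4 s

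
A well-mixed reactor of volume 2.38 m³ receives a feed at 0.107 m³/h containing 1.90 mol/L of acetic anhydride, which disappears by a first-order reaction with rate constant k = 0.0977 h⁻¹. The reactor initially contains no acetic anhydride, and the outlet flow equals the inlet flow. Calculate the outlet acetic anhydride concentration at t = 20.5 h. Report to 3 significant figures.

0.567 mol/L

Accumulation = in − out − consumed: V dC/dt = Q C_in − Q C − k V C.
This is linear with rate a = Q/V + k = 0.14266 h⁻¹.
C_ss = Q C_in/(Q + kV) = 0.59878 mol/L; C(t) = C_ss + (C₀ − C_ss) e^(−a t).
C(20.5) = 0.59878 + (-0.59878)·e^(−0.14266·20.5) = 0.59878 + (-0.59878)·0.053692 = 0.56663 mol/L.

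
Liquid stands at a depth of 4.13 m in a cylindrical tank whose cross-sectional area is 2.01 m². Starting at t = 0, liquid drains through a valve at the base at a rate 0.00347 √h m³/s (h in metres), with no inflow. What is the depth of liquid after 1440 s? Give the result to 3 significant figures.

A dh/dt = −Q_out = −0.00347 √h.
Separate and integrate: 2(√h − √h₀) = −(0.00347/A) t.
√h = √4.13 − 0.00347·1440/(2·2.01) = 2.0322 − 1.2430 = 0.78926.
h = 0.78926² = 0.62292 m.

0.623 m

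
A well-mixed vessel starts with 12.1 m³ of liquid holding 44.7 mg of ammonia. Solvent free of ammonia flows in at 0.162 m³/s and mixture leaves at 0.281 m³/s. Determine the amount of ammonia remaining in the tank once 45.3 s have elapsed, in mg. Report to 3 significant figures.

Total volume: dV/dt = Q_in − Q_out = -0.11900 m³/s, so V(t) = 12.1 − 0.11900 t and V(45.3) = 6.7093 m³.
No ammonia enters, so dm/dt = −Q_out · (m/V).
Separate: dm/m = −Q_out dt/V(t) ⇒ ln(m/m₀) = −(Q_out/(Q_in−Q_out)) ln(V/V₀).
m = m₀ (V₀/V)^(Q_out/(Q_in−Q_out)) = 44.7 × (12.1/6.7093)^(-2.3613) = 11.106 mg.

11.1 mg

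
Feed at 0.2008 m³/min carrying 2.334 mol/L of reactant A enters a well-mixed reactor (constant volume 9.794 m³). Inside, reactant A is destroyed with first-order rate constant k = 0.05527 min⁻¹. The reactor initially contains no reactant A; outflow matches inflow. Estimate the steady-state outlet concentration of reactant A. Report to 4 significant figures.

0.6315 mol/L

Species balance: V dC/dt = Q C_in − Q C − k V C.
Steady state (dC/dt = 0): C_ss = Q C_in/(Q + kV) = C_in/(1 + kV/Q).
C_ss = 0.2008·2.334/(0.2008 + 0.05527·9.794) = 0.468667/0.742114 = 0.631530 mol/L.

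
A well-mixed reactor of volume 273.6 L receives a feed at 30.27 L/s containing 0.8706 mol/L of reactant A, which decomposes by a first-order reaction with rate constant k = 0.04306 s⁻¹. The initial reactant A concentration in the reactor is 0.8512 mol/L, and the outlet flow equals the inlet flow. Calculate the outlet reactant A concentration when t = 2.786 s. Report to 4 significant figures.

V dC/dt = Q(C_in − C) − k V C.
This is linear with rate a = Q/V + k = 0.153696 s⁻¹.
C_ss = Q C_in/(Q + kV) = 0.626690 mol/L; C(t) = C_ss + (C₀ − C_ss) e^(−a t).
C(2.786) = 0.626690 + (0.224510)·e^(−0.153696·2.786) = 0.626690 + (0.224510)·0.651683 = 0.772999 mol/L.

0.7730 mol/L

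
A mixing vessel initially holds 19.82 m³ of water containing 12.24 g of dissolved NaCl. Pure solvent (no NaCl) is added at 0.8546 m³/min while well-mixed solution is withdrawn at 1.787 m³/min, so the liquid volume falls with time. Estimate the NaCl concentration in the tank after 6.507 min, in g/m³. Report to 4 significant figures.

Let m(t) be the amount of NaCl. Volume: V(t) = V₀ + (Q_in − Q_out) t = 19.82 − 0.932400 t; V(6.507) = 13.7529 m³.
Solute balance: dm/dt = 0 − Q_out C = −Q_out m/V(t).
Separate: dm/m = −Q_out dt/V(t) ⇒ ln(m/m₀) = −(Q_out/(Q_in−Q_out)) ln(V/V₀).
m = m₀ (V₀/V)^(Q_out/(Q_in−Q_out)) = 12.24 × (19.82/13.7529)^(-1.91656) = 6.07581 g.
C = m/V = 6.07581/13.7529 = 0.441784 g/m³.

0.4418 g/m³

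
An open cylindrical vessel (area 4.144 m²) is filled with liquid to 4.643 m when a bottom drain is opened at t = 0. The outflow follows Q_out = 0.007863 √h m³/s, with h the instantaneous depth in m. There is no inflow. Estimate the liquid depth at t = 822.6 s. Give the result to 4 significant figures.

1.889 m

A dh/dt = −Q_out = −0.007863 √h.
∫ h^(−1/2) dh = −(0.007863/A) ∫ dt, giving 2√h = 2√h₀ − (0.007863/A) t.
√h = √4.643 − 0.007863·822.6/(2·4.144) = 2.15476 − 0.780418 = 1.37434.
h = 1.37434² = 1.88882 m.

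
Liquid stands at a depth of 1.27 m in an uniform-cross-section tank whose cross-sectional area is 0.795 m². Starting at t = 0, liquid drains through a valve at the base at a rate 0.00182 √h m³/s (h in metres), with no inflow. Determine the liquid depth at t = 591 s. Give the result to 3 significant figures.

With no inflow, A dh/dt = −0.00182 √h.
Separate and integrate: 2(√h − √h₀) = −(0.00182/A) t.
√h = √1.27 − 0.00182·591/(2·0.795) = 1.1269 − 0.67649 = 0.45045.
h = 0.45045² = 0.20291 m.

0.203 m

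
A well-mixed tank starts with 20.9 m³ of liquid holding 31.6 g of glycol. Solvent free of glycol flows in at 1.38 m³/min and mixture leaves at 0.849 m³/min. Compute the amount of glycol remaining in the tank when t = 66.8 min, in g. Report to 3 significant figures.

Total volume: dV/dt = Q_in − Q_out = 0.53100 m³/min, so V(t) = 20.9 + 0.53100 t and V(66.8) = 56.371 m³.
Species balance (pure solvent in): dm/dt = −Q_out · m/V(t).
Separate: dm/m = −Q_out dt/V(t) ⇒ ln(m/m₀) = −(Q_out/(Q_in−Q_out)) ln(V/V₀).
m = m₀ (V₀/V)^(Q_out/(Q_in−Q_out)) = 31.6 × (20.9/56.371)^(1.5989) = 6.4673 g.

6.47 g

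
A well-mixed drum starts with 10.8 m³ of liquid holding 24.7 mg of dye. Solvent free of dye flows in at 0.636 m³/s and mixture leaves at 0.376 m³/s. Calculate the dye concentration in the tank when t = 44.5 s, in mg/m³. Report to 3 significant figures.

0.385 mg/m³

Let m(t) be the amount of dye. Volume: V(t) = V₀ + (Q_in − Q_out) t = 10.8 + 0.26000 t; V(44.5) = 22.370 m³.
Solute balance: dm/dt = 0 − Q_out C = −Q_out m/V(t).
dm/m = −Q_out dt/(V₀ + 0.26000 t); integrating gives ln(m/m₀) = −(Q_out/(Q_in−Q_out)) ln(V/V₀).
m = m₀ (V₀/V)^(Q_out/(Q_in−Q_out)) = 24.7 × (10.8/22.370)^(1.4462) = 8.6171 mg.
C = m/V = 8.6171/22.370 = 0.38521 mg/m³.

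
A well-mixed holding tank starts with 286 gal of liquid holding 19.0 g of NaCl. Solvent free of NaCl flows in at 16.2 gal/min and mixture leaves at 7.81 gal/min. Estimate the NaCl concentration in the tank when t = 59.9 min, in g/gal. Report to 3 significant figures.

0.00937 g/gal

Let m(t) be the amount of NaCl. Volume: V(t) = V₀ + (Q_in − Q_out) t = 286 + 8.3900 t; V(59.9) = 788.56 gal.
Solute balance: dm/dt = 0 − Q_out C = −Q_out m/V(t).
Separate: dm/m = −Q_out dt/V(t) ⇒ ln(m/m₀) = −(Q_out/(Q_in−Q_out)) ln(V/V₀).
m = m₀ (V₀/V)^(Q_out/(Q_in−Q_out)) = 19.0 × (286/788.56)^(0.93087) = 7.3915 g.
C = m/V = 7.3915/788.56 = 0.0093734 g/gal.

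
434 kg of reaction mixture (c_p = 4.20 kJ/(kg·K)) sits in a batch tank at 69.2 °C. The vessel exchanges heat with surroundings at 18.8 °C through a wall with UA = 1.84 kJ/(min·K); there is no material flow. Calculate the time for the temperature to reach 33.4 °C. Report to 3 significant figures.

M c_p dT/dt = −UA(T − T_amb).
τ = M c_p/UA = 990.65 min; T_ss = T_amb = 18.800 °C.
T(t) = T_ss + (T₀ − T_ss)e^(−t/τ); set T = 33.4:
t = −τ ln[(T − T_ss)/(T₀ − T_ss)] = −990.65 · ln(0.28968) = 1227.4 min.

1230 min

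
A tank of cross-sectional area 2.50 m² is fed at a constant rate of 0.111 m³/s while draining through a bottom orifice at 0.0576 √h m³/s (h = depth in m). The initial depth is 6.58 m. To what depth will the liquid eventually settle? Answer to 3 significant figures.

3.71 m

A dh/dt = Q_in − 0.0576 √h. Steady state requires inflow = outflow:
Q_in = 0.0576 √h_ss ⇒ √h_ss = 0.111/0.0576 = 1.9271.
h_ss = 1.9271² = 3.7137 m. (Since h₀ = 6.58 m > h_ss, the level will fall toward this value.)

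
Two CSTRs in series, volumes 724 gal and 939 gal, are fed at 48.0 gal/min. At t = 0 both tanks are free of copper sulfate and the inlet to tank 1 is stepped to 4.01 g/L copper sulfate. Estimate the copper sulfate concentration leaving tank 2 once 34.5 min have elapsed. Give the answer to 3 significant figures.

Species balance on tank i: dCᵢ/dt = (Cᵢ₋₁ − Cᵢ)/τᵢ with τᵢ = Vᵢ/Q.
τ₁ = 724/48.0 = 15.083 min; τ₂ = 939/48.0 = 19.562 min.
Solving the cascade with C₁(0)=C₂(0)=0 gives C₂(t) = C_in[1 − (τ₁ e^(−t/τ₁) − τ₂ e^(−t/τ₂))/(τ₁ − τ₂)].
At t = 34.5: e^(−t/τ₁) = 0.10154, e^(−t/τ₂) = 0.17143.
C₂ = 4.01·[1 − (15.083·0.10154 − 19.562·0.17143)/(-4.4792)] = 4.01·0.59322 = 2.3788 g/L.

2.38 g/L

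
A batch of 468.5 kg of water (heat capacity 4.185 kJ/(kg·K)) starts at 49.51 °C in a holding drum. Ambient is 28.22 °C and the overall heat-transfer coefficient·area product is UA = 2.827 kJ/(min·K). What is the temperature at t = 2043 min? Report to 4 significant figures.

Lumped-capacitance energy balance: M c_p dT/dt = UA(T_amb − T).
dT/dt = (T_ss − T)/τ with T_ss = T_amb = 28.2200 °C, τ = M c_p/UA = 468.5·4.185/2.827 = 693.552 min.
Integrating: T(t) = T_ss + (T₀ − T_ss) e^(−t/τ).
T(2043) = 28.2200 + (21.2900)·0.0525650 = 29.3391 °C.

29.34 °C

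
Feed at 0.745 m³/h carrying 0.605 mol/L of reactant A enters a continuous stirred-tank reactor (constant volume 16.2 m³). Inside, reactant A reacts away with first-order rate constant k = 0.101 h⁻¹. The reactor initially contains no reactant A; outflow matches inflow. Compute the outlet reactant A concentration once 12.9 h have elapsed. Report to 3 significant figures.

0.161 mol/L

V dC/dt = Q(C_in − C) − k V C.
This is linear with rate a = Q/V + k = 0.14699 h⁻¹.
C_ss = Q C_in/(Q + kV) = 0.18928 mol/L; C(t) = C_ss + (C₀ − C_ss) e^(−a t).
C(12.9) = 0.18928 + (-0.18928)·e^(−0.14699·12.9) = 0.18928 + (-0.18928)·0.15015 = 0.16086 mol/L.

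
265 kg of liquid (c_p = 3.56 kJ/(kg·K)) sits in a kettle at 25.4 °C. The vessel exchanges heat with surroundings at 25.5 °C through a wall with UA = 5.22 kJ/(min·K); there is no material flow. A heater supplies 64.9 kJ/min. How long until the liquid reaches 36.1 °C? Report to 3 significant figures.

347 min

Lumped-capacitance energy balance: M c_p dT/dt = UA(T_amb − T) + Q̇.
τ = M c_p/UA = 180.73 min; T_ss = T_amb + Q̇/UA = 25.5 + 64.9/5.22 = 37.933 °C.
T(t) = T_ss + (T₀ − T_ss)e^(−t/τ); set T = 36.1:
t = −τ ln[(T − T_ss)/(T₀ − T_ss)] = −180.73 · ln(0.14625) = 347.44 min.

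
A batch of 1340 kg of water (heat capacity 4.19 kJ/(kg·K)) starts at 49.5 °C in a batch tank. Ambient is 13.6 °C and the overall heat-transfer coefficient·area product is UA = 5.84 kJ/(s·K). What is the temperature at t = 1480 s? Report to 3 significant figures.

21.3 °C

Heat balance on the well-mixed liquid: M c_p dT/dt = −UA(T − T_amb).
dT/dt = (T_ss − T)/τ with T_ss = T_amb = 13.600 °C, τ = M c_p/UA = 1340·4.19/5.84 = 961.40 s.
Integrating: T(t) = T_ss + (T₀ − T_ss) e^(−t/τ).
T(1480) = 13.600 + (35.900)·0.21451 = 21.301 °C.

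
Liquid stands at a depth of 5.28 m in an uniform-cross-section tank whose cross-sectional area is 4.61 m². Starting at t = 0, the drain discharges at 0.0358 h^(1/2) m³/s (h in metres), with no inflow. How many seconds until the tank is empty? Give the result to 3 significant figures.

592 s

A dh/dt = −Q_out = −0.0358 √h.
This is separable: 2 d(√h)/dt = −0.0358/A, so √h = √h₀ − (0.0358/(2A)) t.
Set h = 0: 2√h₀ = (0.0358/A) t_empty ⇒ t_empty = 2A√h₀/0.0358.
t_empty = 2·4.61·√5.28/0.0358 = 9.2200·2.2978/0.0358 = 591.79 s.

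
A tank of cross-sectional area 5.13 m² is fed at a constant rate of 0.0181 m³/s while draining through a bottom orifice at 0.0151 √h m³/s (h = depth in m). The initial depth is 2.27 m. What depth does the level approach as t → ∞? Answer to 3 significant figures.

1.44 m

A dh/dt = Q_in − 0.0151 √h. Steady state requires inflow = outflow:
Q_in = 0.0151 √h_ss ⇒ √h_ss = 0.0181/0.0151 = 1.1987.
h_ss = 1.1987² = 1.4368 m. (Since h₀ = 2.27 m > h_ss, the level will fall toward this value.)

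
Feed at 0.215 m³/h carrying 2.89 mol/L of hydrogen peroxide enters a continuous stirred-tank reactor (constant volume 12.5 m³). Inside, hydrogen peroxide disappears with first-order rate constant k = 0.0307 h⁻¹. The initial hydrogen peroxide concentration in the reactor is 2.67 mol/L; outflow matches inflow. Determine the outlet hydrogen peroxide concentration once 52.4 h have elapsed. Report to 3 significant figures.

Accumulation = in − out − consumed: V dC/dt = Q C_in − Q C − k V C.
dC/dt = (Q/V) C_in − (Q/V + k) C; effective rate a = Q/V + k = 0.017200 + 0.0307 = 0.047900 h⁻¹.
C_ss = Q C_in/(Q + kV) = 1.0377 mol/L; C(t) = C_ss + (C₀ − C_ss) e^(−a t).
C(52.4) = 1.0377 + (1.6323)·e^(−0.047900·52.4) = 1.0377 + (1.6323)·0.081271 = 1.1704 mol/L.

1.17 mol/L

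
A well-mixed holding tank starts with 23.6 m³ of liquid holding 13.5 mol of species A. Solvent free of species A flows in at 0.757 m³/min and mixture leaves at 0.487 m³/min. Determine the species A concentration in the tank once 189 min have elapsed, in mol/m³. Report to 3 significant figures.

Total volume: dV/dt = Q_in − Q_out = 0.27000 m³/min, so V(t) = 23.6 + 0.27000 t and V(189) = 74.630 m³.
Species balance (pure solvent in): dm/dt = −Q_out · m/V(t).
dm/m = −Q_out dt/(V₀ + 0.27000 t); integrating gives ln(m/m₀) = −(Q_out/(Q_in−Q_out)) ln(V/V₀).
m = m₀ (V₀/V)^(Q_out/(Q_in−Q_out)) = 13.5 × (23.6/74.630)^(1.8037) = 1.6923 mol.
C = m/V = 1.6923/74.630 = 0.022676 mol/m³.

0.0227 mol/m³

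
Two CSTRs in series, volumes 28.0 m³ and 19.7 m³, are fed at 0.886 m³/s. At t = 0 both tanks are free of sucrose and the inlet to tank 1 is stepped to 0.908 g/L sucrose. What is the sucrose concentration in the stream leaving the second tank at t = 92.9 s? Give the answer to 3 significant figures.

0.779 g/L

Each tank obeys Vᵢ dCᵢ/dt = Q(Cᵢ₋₁ − Cᵢ), so τᵢ = Vᵢ/Q.
τ₁ = 28.0/0.886 = 31.603 s; τ₂ = 19.7/0.886 = 22.235 s.
Tank 1: C₁ = C_in(1 − e^(−t/τ₁)). Tank 2 (τ₁ ≠ τ₂): C₂ = C_in[1 − (τ₁ e^(−t/τ₁) − τ₂ e^(−t/τ₂))/(τ₁ − τ₂)].
At t = 92.9: e^(−t/τ₁) = 0.052886, e^(−t/τ₂) = 0.015327.
C₂ = 0.908·[1 − (31.603·0.052886 − 22.235·0.015327)/(9.3679)] = 0.908·0.85797 = 0.77904 g/L.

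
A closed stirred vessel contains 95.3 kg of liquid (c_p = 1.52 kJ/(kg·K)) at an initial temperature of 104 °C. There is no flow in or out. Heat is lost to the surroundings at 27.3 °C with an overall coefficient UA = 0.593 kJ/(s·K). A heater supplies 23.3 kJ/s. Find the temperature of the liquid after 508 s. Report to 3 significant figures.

M c_p dT/dt = −UA(T − T_amb) + Q̇.
dT/dt = (T_ss − T)/τ with T_ss = T_amb + Q̇/UA = 27.3 + 23.3/0.593 = 66.592 °C, τ = M c_p/UA = 95.3·1.52/0.593 = 244.28 s.
Integrating: T(t) = T_ss + (T₀ − T_ss) e^(−t/τ).
T(508) = 66.592 + (37.408)·0.12498 = 71.267 °C.

71.3 °C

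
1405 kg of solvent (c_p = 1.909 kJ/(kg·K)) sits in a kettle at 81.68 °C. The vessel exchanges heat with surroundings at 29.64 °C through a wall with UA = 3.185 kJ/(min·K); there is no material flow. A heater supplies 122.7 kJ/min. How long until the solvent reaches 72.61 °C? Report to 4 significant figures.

936.4 min

Heat balance on the well-mixed liquid: M c_p dT/dt = −UA(T − T_amb) + Q̇.
τ = M c_p/UA = 842.118 min; T_ss = T_amb + Q̇/UA = 29.64 + 122.7/3.185 = 68.1643 °C.
T(t) = T_ss + (T₀ − T_ss)e^(−t/τ); set T = 72.61:
t = −τ ln[(T − T_ss)/(T₀ − T_ss)] = −842.118 · ln(0.328927) = 936.367 min.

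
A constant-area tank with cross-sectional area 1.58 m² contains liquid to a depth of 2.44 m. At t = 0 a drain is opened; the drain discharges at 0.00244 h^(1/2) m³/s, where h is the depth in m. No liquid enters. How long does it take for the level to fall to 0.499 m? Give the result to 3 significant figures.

A dh/dt = −Q_out = −0.00244 √h.
This is separable: 2 d(√h)/dt = −0.00244/A, so √h = √h₀ − (0.00244/(2A)) t.
t = 2A(√h₀ − √h)/0.00244 = 2·1.58·(√2.44 − √0.499)/0.00244
  = 3.1600 × (1.5620 − 0.70640) / 0.00244 = 1108.1 s.

1110 s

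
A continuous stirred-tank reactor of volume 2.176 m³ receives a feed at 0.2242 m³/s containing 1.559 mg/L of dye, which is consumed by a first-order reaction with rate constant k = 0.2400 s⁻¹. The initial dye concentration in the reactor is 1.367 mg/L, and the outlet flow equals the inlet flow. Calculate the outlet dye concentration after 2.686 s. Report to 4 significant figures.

0.8259 mg/L

Accumulation = in − out − consumed: V dC/dt = Q C_in − Q C − k V C.
This is linear with rate a = Q/V + k = 0.343033 s⁻¹.
C_ss = Q C_in/(Q + kV) = 0.468260 mg/L; C(t) = C_ss + (C₀ − C_ss) e^(−a t).
C(2.686) = 0.468260 + (0.898740)·e^(−0.343033·2.686) = 0.468260 + (0.898740)·0.397967 = 0.825928 mg/L.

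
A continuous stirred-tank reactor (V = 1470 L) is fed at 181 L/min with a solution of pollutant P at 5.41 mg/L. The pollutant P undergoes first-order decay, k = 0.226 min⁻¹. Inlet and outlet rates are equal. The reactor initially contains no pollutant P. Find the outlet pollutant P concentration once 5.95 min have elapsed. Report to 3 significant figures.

Species balance: V dC/dt = Q C_in − Q C − k V C.
dC/dt = (Q/V) C_in − (Q/V + k) C; effective rate a = Q/V + k = 0.12313 + 0.226 = 0.34913 min⁻¹.
C_ss = Q C_in/(Q + kV) = 1.9080 mg/L; C(t) = C_ss + (C₀ − C_ss) e^(−a t).
C(5.95) = 1.9080 + (-1.9080)·e^(−0.34913·5.95) = 1.9080 + (-1.9080)·0.12527 = 1.6690 mg/L.

1.67 mg/L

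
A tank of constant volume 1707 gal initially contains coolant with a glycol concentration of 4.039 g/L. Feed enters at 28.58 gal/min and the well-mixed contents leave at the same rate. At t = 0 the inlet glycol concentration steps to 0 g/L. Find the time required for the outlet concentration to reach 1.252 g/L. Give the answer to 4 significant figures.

Species balance: V dC/dt = Q(C_in − C) ⇒ τ = V/Q = 59.7271 min.
C(t) = C_in + (C₀ − C_in) e^(−t/τ). Set C = 1.252 and solve for t:
e^(−t/τ) = (C − C_in)/(C₀ − C_in) = (1.252 − 0)/(4.039 − 0) = 0.309978
t = −τ ln(…) = 59.7271 × 1.17125 = 69.9556 min.

69.96 min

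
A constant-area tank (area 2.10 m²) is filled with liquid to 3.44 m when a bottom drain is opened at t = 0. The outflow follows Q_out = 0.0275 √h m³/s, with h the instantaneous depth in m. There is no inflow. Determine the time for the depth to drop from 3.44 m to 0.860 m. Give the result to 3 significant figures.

142 s

With no inflow, A dh/dt = −0.0275 √h.
Separate and integrate: 2(√h − √h₀) = −(0.0275/A) t.
t = 2A(√h₀ − √h)/0.0275 = 2·2.10·(√3.44 − √0.860)/0.0275
  = 4.2000 × (1.8547 − 0.92736) / 0.0275 = 141.63 s.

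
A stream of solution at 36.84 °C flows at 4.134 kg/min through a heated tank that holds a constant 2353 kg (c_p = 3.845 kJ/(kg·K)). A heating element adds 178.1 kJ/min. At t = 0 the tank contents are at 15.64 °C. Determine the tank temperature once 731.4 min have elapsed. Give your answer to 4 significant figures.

39.08 °C

M c_p dT/dt = ṁ c_p (T_in − T) + Q̇.
τ = M/ṁ = 569.182 min; T_ss = T_in + Q̇/(ṁ c_p) = 36.84 + 178.1/(4.134·3.845) = 48.0446 °C.
Integrating: T(t) = T_ss + (T₀ − T_ss) e^(−t/τ).
T(731.4) = 48.0446 + (-32.4046)·e^(−731.4/569.182) = 48.0446 + (-32.4046)·0.276650 = 39.0799 °C.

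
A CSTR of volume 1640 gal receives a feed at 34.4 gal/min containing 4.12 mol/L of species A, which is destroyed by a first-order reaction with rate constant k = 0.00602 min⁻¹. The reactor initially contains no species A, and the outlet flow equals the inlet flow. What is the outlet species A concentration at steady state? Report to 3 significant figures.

3.20 mol/L

Species balance: V dC/dt = Q C_in − Q C − k V C.
Steady state (dC/dt = 0): C_ss = Q C_in/(Q + kV) = C_in/(1 + kV/Q).
C_ss = 34.4·4.12/(34.4 + 0.00602·1640) = 141.73/44.273 = 3.2012 mol/L.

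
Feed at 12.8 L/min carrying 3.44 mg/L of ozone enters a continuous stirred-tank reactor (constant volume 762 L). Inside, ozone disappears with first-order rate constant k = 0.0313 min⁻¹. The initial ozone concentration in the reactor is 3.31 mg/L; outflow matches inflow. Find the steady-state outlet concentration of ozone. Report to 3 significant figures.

1.20 mg/L

Species balance: V dC/dt = Q C_in − Q C − k V C.
At steady state: 0 = Q C_in − (Q + kV) C_ss, so C_ss = Q C_in/(Q + kV).
C_ss = 12.8·3.44/(12.8 + 0.0313·762) = 44.032/36.651 = 1.2014 mg/L.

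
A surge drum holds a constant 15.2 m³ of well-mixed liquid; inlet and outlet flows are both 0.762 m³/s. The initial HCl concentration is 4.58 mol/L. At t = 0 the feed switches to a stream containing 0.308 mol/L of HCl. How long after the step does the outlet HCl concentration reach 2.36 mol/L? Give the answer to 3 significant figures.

14.6 s

Species balance: V dC/dt = Q(C_in − C) ⇒ τ = V/Q = 19.948 s.
C(t) = C_in + (C₀ − C_in) e^(−t/τ). Set C = 2.36 and solve for t:
e^(−t/τ) = (C − C_in)/(C₀ − C_in) = (2.36 − 0.308)/(4.58 − 0.308) = 0.48034
t = −τ ln(…) = 19.948 × 0.73327 = 14.627 s.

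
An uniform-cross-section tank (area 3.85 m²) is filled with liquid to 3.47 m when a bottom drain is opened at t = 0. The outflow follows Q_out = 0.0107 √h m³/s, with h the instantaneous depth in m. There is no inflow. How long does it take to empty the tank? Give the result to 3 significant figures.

1340 s

Mass balance (ρ constant): A dh/dt = −0.0107 √h.
This is separable: 2 d(√h)/dt = −0.0107/A, so √h = √h₀ − (0.0107/(2A)) t.
Tank is empty when √h = 0: t_empty = 2A√h₀/0.0107.
t_empty = 2·3.85·√3.47/0.0107 = 7.7000·1.8628/0.0107 = 1340.5 s.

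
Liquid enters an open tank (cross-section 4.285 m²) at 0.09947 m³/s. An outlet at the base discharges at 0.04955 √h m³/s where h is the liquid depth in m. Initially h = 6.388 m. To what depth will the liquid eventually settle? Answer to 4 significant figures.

4.030 m

Accumulation of liquid (constant cross-section A): A dh/dt = Q_in − 0.04955 √h. At steady state dh/dt = 0:
Q_in = 0.04955 √h_ss ⇒ √h_ss = 0.09947/0.04955 = 2.00747.
h_ss = 2.00747² = 4.02992 m. (Since h₀ = 6.388 m > h_ss, the level will fall toward this value.)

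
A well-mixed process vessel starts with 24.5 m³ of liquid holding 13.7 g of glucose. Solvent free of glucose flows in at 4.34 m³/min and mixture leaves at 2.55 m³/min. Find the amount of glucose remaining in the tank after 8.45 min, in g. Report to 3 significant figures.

Total volume: dV/dt = Q_in − Q_out = 1.7900 m³/min, so V(t) = 24.5 + 1.7900 t and V(8.45) = 39.626 m³.
Solute balance: dm/dt = 0 − Q_out C = −Q_out m/V(t).
Separate: dm/m = −Q_out dt/V(t) ⇒ ln(m/m₀) = −(Q_out/(Q_in−Q_out)) ln(V/V₀).
m = m₀ (V₀/V)^(Q_out/(Q_in−Q_out)) = 13.7 × (24.5/39.626)^(1.4246) = 6.9065 g.

6.91 g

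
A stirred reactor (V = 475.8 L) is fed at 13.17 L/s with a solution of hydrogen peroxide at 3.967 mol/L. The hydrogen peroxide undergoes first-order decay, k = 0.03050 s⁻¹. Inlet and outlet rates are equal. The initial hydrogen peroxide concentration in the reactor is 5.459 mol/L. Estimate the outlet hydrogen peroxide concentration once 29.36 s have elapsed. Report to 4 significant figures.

2.535 mol/L

Species balance: V dC/dt = Q C_in − Q C − k V C.
dC/dt = (Q/V) C_in − (Q/V + k) C; effective rate a = Q/V + k = 0.0276797 + 0.03050 = 0.0581797 s⁻¹.
C_ss = Q C_in/(Q + kV) = 1.88735 mol/L; C(t) = C_ss + (C₀ − C_ss) e^(−a t).
C(29.36) = 1.88735 + (3.57165)·e^(−0.0581797·29.36) = 1.88735 + (3.57165)·0.181200 = 2.53453 mol/L.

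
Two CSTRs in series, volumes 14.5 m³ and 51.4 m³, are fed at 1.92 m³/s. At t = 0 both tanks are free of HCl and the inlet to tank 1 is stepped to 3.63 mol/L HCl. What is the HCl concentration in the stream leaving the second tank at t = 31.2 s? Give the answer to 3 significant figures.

2.08 mol/L

Each tank obeys Vᵢ dCᵢ/dt = Q(Cᵢ₋₁ − Cᵢ), so τᵢ = Vᵢ/Q.
τ₁ = 14.5/1.92 = 7.5521 s; τ₂ = 51.4/1.92 = 26.771 s.
Solving the cascade with C₁(0)=C₂(0)=0 gives C₂(t) = C_in[1 − (τ₁ e^(−t/τ₁) − τ₂ e^(−t/τ₂))/(τ₁ − τ₂)].
At t = 31.2: e^(−t/τ₁) = 0.016062, e^(−t/τ₂) = 0.31178.
C₂ = 3.63·[1 − (7.5521·0.016062 − 26.771·0.31178)/(-19.219)] = 3.63·0.57201 = 2.0764 mol/L.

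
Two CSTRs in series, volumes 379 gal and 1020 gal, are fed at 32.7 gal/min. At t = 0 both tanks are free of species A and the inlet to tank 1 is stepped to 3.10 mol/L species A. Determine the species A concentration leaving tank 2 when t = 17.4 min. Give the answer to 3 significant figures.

0.685 mol/L

Time constants: τᵢ = Vᵢ/Q for each well-mixed tank.
τ₁ = 379/32.7 = 11.590 min; τ₂ = 1020/32.7 = 31.193 min.
Solving the cascade with C₁(0)=C₂(0)=0 gives C₂(t) = C_in[1 − (τ₁ e^(−t/τ₁) − τ₂ e^(−t/τ₂))/(τ₁ − τ₂)].
At t = 17.4: e^(−t/τ₁) = 0.22285, e^(−t/τ₂) = 0.57245.
C₂ = 3.10·[1 − (11.590·0.22285 − 31.193·0.57245)/(-19.602)] = 3.10·0.22084 = 0.68460 mol/L.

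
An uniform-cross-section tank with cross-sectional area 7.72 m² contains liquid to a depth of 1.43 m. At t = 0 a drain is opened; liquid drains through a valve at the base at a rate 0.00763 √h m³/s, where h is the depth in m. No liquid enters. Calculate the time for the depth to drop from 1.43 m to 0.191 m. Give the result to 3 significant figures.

With no inflow, A dh/dt = −0.00763 √h.
∫ h^(−1/2) dh = −(0.00763/A) ∫ dt, giving 2√h = 2√h₀ − (0.00763/A) t.
t = 2A(√h₀ − √h)/0.00763 = 2·7.72·(√1.43 − √0.191)/0.00763
  = 15.440 × (1.1958 − 0.43704) / 0.00763 = 1535.5 s.

1540 s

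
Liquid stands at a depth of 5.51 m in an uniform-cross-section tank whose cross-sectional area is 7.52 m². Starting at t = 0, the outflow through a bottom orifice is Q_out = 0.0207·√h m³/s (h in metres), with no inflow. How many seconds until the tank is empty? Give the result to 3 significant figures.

Unsteady balance on liquid volume: A dh/dt = −0.0207 √h.
∫ h^(−1/2) dh = −(0.0207/A) ∫ dt, giving 2√h = 2√h₀ − (0.0207/A) t.
Set h = 0: 2√h₀ = (0.0207/A) t_empty ⇒ t_empty = 2A√h₀/0.0207.
t_empty = 2·7.52·√5.51/0.0207 = 15.040·2.3473/0.0207 = 1705.5 s.

1710 s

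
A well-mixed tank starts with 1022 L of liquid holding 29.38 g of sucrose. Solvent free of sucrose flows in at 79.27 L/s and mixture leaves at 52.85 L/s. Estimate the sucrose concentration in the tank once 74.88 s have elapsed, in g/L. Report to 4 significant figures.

0.001136 g/L

Let m(t) be the amount of sucrose. Volume: V(t) = V₀ + (Q_in − Q_out) t = 1022 + 26.4200 t; V(74.88) = 3000.33 L.
Species balance (pure solvent in): dm/dt = −Q_out · m/V(t).
Separate: dm/m = −Q_out dt/V(t) ⇒ ln(m/m₀) = −(Q_out/(Q_in−Q_out)) ln(V/V₀).
m = m₀ (V₀/V)^(Q_out/(Q_in−Q_out)) = 29.38 × (1022/3000.33)^(2.00038) = 3.40752 g.
C = m/V = 3.40752/3000.33 = 0.00113572 g/L.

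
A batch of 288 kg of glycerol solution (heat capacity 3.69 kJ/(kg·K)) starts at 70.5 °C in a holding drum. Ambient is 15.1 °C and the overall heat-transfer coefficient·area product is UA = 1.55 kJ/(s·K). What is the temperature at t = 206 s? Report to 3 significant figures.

56.1 °C

First-law balance (no shaft work): M c_p dT/dt = −UA(T − T_amb).
dT/dt = (T_ss − T)/τ with T_ss = T_amb = 15.100 °C, τ = M c_p/UA = 288·3.69/1.55 = 685.63 s.
Integrating: T(t) = T_ss + (T₀ − T_ss) e^(−t/τ).
T(206) = 15.100 + (55.400)·0.74048 = 56.123 °C.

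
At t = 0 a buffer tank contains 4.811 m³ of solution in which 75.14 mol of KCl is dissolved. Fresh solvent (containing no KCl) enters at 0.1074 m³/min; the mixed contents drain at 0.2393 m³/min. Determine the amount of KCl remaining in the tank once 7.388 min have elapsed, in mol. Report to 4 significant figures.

49.84 mol

Total volume: dV/dt = Q_in − Q_out = -0.131900 m³/min, so V(t) = 4.811 − 0.131900 t and V(7.388) = 3.83652 m³.
No KCl enters, so dm/dt = −Q_out · (m/V).
dm/m = −Q_out dt/(V₀ − 0.131900 t); integrating gives ln(m/m₀) = −(Q_out/(Q_in−Q_out)) ln(V/V₀).
m = m₀ (V₀/V)^(Q_out/(Q_in−Q_out)) = 75.14 × (4.811/3.83652)^(-1.81425) = 49.8350 mol.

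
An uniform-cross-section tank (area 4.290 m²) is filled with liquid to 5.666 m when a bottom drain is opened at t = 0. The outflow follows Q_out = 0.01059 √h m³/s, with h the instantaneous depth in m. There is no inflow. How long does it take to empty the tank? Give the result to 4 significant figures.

Unsteady balance on liquid volume: A dh/dt = −0.01059 √h.
Separate and integrate: 2(√h − √h₀) = −(0.01059/A) t.
Tank is empty when √h = 0: t_empty = 2A√h₀/0.01059.
t_empty = 2·4.290·√5.666/0.01059 = 8.58000·2.38034/0.01059 = 1928.54 s.

1929 s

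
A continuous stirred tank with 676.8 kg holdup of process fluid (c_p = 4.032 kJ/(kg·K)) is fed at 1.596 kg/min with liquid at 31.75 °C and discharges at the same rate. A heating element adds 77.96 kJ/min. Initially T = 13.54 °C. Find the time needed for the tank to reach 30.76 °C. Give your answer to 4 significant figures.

M c_p dT/dt = ṁ c_p (T_in − T) + Q̇.
τ = M/ṁ = 424.060 min; T_ss = T_in + Q̇/(ṁ c_p) = 43.8649 °C.
T(t) = T_ss + (T₀ − T_ss) e^(−t/τ). Set T = 30.76:
e^(−t/τ) = (30.76 − 43.8649)/(13.54 − 43.8649) = 0.432149
t = −424.060 · ln(0.432149) = 355.780 min.

355.8 min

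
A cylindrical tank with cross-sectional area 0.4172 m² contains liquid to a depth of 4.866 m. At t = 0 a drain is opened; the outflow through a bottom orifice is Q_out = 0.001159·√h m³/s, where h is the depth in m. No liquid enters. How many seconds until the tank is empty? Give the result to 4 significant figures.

1588 s

With no inflow, A dh/dt = −0.001159 √h.
∫ h^(−1/2) dh = −(0.001159/A) ∫ dt, giving 2√h = 2√h₀ − (0.001159/A) t.
Set h = 0: 2√h₀ = (0.001159/A) t_empty ⇒ t_empty = 2A√h₀/0.001159.
t_empty = 2·0.4172·√4.866/0.001159 = 0.834400·2.20590/0.001159 = 1588.10 s.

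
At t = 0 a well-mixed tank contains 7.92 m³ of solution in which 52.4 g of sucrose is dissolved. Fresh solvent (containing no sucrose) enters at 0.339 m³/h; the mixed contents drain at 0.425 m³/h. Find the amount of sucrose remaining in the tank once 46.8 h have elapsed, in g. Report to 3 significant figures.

1.57 g

Let m(t) be the amount of sucrose. Volume: V(t) = V₀ + (Q_in − Q_out) t = 7.92 − 0.086000 t; V(46.8) = 3.8952 m³.
Species balance (pure solvent in): dm/dt = −Q_out · m/V(t).
Separate: dm/m = −Q_out dt/V(t) ⇒ ln(m/m₀) = −(Q_out/(Q_in−Q_out)) ln(V/V₀).
m = m₀ (V₀/V)^(Q_out/(Q_in−Q_out)) = 52.4 × (7.92/3.8952)^(-4.9419) = 1.5713 g.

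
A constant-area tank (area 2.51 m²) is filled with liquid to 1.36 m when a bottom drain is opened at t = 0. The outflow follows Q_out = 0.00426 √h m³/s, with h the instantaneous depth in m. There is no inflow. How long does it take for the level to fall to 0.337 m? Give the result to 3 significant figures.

690 s

Mass balance (ρ constant): A dh/dt = −0.00426 √h.
Separate and integrate: 2(√h − √h₀) = −(0.00426/A) t.
t = 2A(√h₀ − √h)/0.00426 = 2·2.51·(√1.36 − √0.337)/0.00426
  = 5.0200 × (1.1662 − 0.58052) / 0.00426 = 690.16 s.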